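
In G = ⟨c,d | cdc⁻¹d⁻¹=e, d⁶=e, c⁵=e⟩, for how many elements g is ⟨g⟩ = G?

G is cyclic of order 30. An element generates G iff its order is 30, and a cyclic group of order 30 has exactly φ(30) = 8 such elements.

Answer: 8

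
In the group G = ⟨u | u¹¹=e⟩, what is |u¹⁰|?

Compute successive powers until reaching e:
  (u¹⁰)¹ = u¹⁰, (u¹⁰)² = u⁹, (u¹⁰)³ = u⁸, (u¹⁰)⁴ = u⁷, (u¹⁰)⁵ = u⁶, (u¹⁰)⁶ = u⁵, (u¹⁰)⁷ = u⁴, (u¹⁰)⁸ = u³, (u¹⁰)⁹ = u², (u¹⁰)¹⁰ = u, (u¹⁰)¹¹ = e.
The smallest positive k with (u¹⁰)ᵏ = e is 11.

Answer: 11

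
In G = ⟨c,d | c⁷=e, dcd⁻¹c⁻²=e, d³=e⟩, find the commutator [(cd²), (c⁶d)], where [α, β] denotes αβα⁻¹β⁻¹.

[(cd²), (c⁶d)] = (cd²)·(c⁶d)·(cd²)⁻¹·(c⁶d)⁻¹.
  (cd²) · (c⁶d) = c⁴
  (c⁴) · (c⁵d) = c²d
  (c²d) · (c⁴d²) = c³

Answer: c³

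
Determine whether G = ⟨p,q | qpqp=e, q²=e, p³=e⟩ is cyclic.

Every cyclic group is abelian. But p·q = pq while q·p = p²q, so p·q ≠ q·p and G is not abelian. Hence G is not cyclic.

Answer: No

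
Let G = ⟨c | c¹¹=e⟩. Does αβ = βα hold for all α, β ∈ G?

G has a single generator, so G is cyclic and hence abelian.

Answer: Yes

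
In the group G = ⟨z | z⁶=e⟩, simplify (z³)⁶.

Compute successive powers of (z³), reducing at each step:
  (z³)²: (z³) · z³ = e
  (z³)³: e · z³ = z³
  (z³)⁴: (z³) · z³ = e
  (z³)⁵: e · z³ = z³
  (z³)⁶: (z³) · z³ = e

Answer: e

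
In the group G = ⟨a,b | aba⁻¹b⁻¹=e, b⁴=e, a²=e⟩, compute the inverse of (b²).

The order of (b²) is 2 (smallest k with (b²)ᵏ = e), so (b²)⁻¹ = (b²)¹ = b².
Check: (b²) · (b²) → (b²) · b² = e, giving e as required.

Answer: b²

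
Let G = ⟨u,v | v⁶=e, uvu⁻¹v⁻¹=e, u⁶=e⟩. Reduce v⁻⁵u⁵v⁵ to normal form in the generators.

Multiply left to right, reducing at each step:
  v · u⁵ = u⁵v
  (u⁵v) · v⁵ = u⁵

Answer: u⁵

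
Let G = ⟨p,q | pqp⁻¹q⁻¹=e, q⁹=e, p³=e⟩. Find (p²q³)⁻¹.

The order of (p²q³) is 3 (smallest k with (p²q³)ᵏ = e), so (p²q³)⁻¹ = (p²q³)² = pq⁶.
Check: (p²q³) · (pq⁶) → (p²q³) · p = q³;   (q³) · q⁶ = e, giving e as required.

Answer: pq⁶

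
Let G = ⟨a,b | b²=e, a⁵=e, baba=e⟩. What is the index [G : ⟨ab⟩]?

First find ord(ab) by computing successive powers:
  (ab)¹ = ab, (ab)² = e.
So |⟨ab⟩| = ord(ab) = 2. With |G| = 10, by Lagrange [G : ⟨ab⟩] = 10/2 = 5.

Answer: 5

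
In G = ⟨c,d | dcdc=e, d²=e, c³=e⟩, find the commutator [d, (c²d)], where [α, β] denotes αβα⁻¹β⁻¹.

[d, (c²d)] = d·(c²d)·d⁻¹·(c²d)⁻¹.
  d · (c²d) = c
  c · d = cd
  (cd) · (c²d) = c²

Answer: c²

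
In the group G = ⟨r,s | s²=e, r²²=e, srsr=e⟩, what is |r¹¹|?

Compute successive powers until reaching e:
  (r¹¹)¹ = r¹¹, (r¹¹)² = e.
The smallest positive k with (r¹¹)ᵏ = e is 2.

Answer: 2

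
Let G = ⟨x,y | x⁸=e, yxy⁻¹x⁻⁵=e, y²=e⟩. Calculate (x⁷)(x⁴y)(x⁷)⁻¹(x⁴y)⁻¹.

[(x⁷), (x⁴y)] = (x⁷)·(x⁴y)·(x⁷)⁻¹·(x⁴y)⁻¹.
  (x⁷) · (x⁴y) = x³y
  (x³y) · x = y
  y · (x⁴y) = x⁴

Answer: x⁴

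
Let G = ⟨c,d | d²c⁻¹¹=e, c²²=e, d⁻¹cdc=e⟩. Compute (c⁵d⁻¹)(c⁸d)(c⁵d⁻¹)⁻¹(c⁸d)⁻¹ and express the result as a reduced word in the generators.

[(c⁵d⁻¹), (c⁸d)] = (c⁵d⁻¹)·(c⁸d)·(c⁵d⁻¹)⁻¹·(c⁸d)⁻¹.
  (c⁵d⁻¹) · (c⁸d) = c¹⁹
  (c¹⁹) · (c⁵d) = c²d
  (c²d) · (c⁸d⁻¹) = c¹⁶

Answer: c¹⁶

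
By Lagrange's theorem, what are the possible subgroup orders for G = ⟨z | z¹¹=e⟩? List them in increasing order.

|G| = 11 = 11. By Lagrange's theorem the order of any subgroup divides 11; the divisors of 11 are 1, 11.

Answer: 1, 11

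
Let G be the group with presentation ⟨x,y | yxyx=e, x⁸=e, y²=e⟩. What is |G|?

Enumerate words in the generators, reducing via the relations: the distinct elements are
  {e, x, y, xy, x², x³, x⁴, x⁵, x⁶, x⁷, x²y, x³y, x⁴y, x⁵y, x⁶y, x⁷y}.
No further products give new elements, so |G| = 16.

Answer: 16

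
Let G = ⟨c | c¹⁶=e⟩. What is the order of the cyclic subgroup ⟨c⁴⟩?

|⟨c⁴⟩| equals the order of c⁴. Compute successive powers until reaching e:
  (c⁴)¹ = c⁴, (c⁴)² = c⁸, (c⁴)³ = c¹², (c⁴)⁴ = e.
The smallest positive k with (c⁴)ᵏ = e is 4, so |⟨c⁴⟩| = 4.

Answer: 4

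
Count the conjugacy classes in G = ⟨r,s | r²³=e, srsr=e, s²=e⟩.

The conjugacy classes (representative and size) are:
  [e] (size 1), [r] (size 2), [r²¹] (size 2), [r²⁰] (size 2), [r⁴] (size 2), [r¹⁸] (size 2), [r⁶] (size 2), [r¹⁶] (size 2), [r⁸] (size 2), [r⁹] (size 2), [r¹⁰] (size 2), [r¹²] (size 2), [r¹⁸s] (size 23).
Class equation: 1 + 2 + 2 + 2 + 2 + 2 + 2 + 2 + 2 + 2 + 2 + 2 + 23 = 46 = |G|. So G has 13 conjugacy classes.

Answer: 13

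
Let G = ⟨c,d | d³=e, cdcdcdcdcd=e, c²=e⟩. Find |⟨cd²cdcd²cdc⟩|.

|⟨cd²cdcd²cdc⟩| equals the order of cd²cdcd²cdc. Compute successive powers until reaching e:
  (cd²cdcd²cdc)¹ = cd²cdcd²cdc, (cd²cdcd²cdc)² = e.
The smallest positive k with (cd²cdcd²cdc)ᵏ = e is 2, so |⟨cd²cdcd²cdc⟩| = 2.

Answer: 2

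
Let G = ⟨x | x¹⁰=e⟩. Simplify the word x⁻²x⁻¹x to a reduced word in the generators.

Multiply left to right, reducing at each step:
  (x⁸) · x⁻¹ = x⁷
  (x⁷) · x = x⁸

Answer: x⁸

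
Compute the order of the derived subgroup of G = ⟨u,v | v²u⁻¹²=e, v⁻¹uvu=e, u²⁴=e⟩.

G' = [G, G] is generated by all commutators. The generator-pair commutators are: [u, v] = u².
The subgroup they normally generate is {e, u², u⁴, u⁶, u⁸, u¹⁰, u¹², u¹⁴, u¹⁶, u¹⁸, u²⁰, u²²}, of order 12.
Check: |G/G'| = 48/12 = 4 is the order of the abelianisation.

Answer: 12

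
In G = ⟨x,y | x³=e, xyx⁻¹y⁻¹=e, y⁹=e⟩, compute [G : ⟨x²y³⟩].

First find ord(x²y³) by computing successive powers:
  (x²y³)¹ = x²y³, (x²y³)² = xy⁶, (x²y³)³ = e.
So |⟨x²y³⟩| = ord(x²y³) = 3. With |G| = 27, by Lagrange [G : ⟨x²y³⟩] = 27/3 = 9.

Answer: 9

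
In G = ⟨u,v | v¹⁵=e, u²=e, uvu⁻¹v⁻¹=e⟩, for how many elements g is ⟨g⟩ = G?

G is cyclic of order 30. An element generates G iff its order is 30, and a cyclic group of order 30 has exactly φ(30) = 8 such elements.

Answer: 8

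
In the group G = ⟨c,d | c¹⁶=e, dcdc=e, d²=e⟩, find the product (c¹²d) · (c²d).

Compute (c¹²d) · (c²d) by multiplying left to right and reducing via the relations at each step:
  (c¹²d) · c² = c¹⁰d
  (c¹⁰d) · d = c¹⁰

Answer: c¹⁰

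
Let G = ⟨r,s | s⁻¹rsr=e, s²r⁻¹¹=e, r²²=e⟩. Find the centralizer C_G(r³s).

⟨r³s⟩ ⊆ C_G(r³s) since powers of r³s commute with r³s; so |C_G(r³s)| ≥ |⟨r³s⟩| = 4.
By orbit–stabilizer, |C_G(r³s)| = |G| / |conj. class of r³s| = 44 / 11 = 4.
The 4 elements commuting with r³s are {e, r¹¹, r³s, r³s⁻¹}.

Answer: {e, r¹¹, r³s, r³s⁻¹}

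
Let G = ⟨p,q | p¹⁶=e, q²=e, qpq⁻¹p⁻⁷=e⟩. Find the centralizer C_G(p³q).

⟨p³q⟩ ⊆ C_G(p³q) since powers of p³q commute with p³q; so |C_G(p³q)| ≥ |⟨p³q⟩| = 4.
By orbit–stabilizer, |C_G(p³q)| = |G| / |conj. class of p³q| = 32 / 8 = 4.
The 4 elements commuting with p³q are {e, p⁸, p³q, p¹¹q}.

Answer: {e, p⁸, p³q, p¹¹q}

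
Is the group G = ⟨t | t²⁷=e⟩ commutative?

G has a single generator, so G is cyclic and hence abelian.

Answer: Yes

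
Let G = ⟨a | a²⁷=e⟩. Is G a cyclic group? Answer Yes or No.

|G| = 27. The element a has order 27 (its powers give 27 distinct elements), so ⟨a⟩ = G and G is cyclic.

Answer: Yes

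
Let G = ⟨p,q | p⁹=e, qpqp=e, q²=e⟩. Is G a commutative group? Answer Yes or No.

p·q = pq but q·p = p⁸q, so p·q ≠ q·p and G is not abelian.

Answer: No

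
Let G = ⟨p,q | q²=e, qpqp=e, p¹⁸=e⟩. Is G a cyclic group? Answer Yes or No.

Every cyclic group is abelian. But p·q = pq while q·p = p¹⁷q, so p·q ≠ q·p and G is not abelian. Hence G is not cyclic.

Answer: No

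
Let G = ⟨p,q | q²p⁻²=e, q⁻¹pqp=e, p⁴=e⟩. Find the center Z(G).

An element z ∈ Z(G) iff z commutes with every generator.
For example p² is central: (p²)·p = p³ = p·(p²); (p²)·q = q⁻¹ = q·(p²).
Whereas p ∉ Z(G) since p·q = pq ≠ pq⁻¹ = q·p.
Checking each of the 8 elements this way gives Z(G) = {e, p²}, of order 2.

Answer: {e, p²}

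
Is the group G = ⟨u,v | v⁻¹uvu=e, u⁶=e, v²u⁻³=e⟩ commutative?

u·v = uv but v·u = u²v⁻¹, so u·v ≠ v·u and G is not abelian.

Answer: No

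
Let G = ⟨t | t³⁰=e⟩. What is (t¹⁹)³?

Compute successive powers of (t¹⁹), reducing at each step:
  (t¹⁹)²: (t¹⁹) · t¹⁹ = t⁸
  (t¹⁹)³: (t⁸) · t¹⁹ = t²⁷

Answer: t²⁷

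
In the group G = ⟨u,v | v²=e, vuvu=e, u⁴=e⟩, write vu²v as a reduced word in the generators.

Multiply left to right, reducing at each step:
  v · u² = u²v
  (u²v) · v = u²

Answer: u²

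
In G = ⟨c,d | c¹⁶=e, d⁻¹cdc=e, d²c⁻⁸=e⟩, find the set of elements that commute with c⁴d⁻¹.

⟨c⁴d⁻¹⟩ ⊆ C_G(c⁴d⁻¹) since powers of c⁴d⁻¹ commute with c⁴d⁻¹; so |C_G(c⁴d⁻¹)| ≥ |⟨c⁴d⁻¹⟩| = 4.
By orbit–stabilizer, |C_G(c⁴d⁻¹)| = |G| / |conj. class of c⁴d⁻¹| = 32 / 8 = 4.
The 4 elements commuting with c⁴d⁻¹ are {e, c⁸, c⁴d, c⁴d⁻¹}.

Answer: {e, c⁸, c⁴d, c⁴d⁻¹}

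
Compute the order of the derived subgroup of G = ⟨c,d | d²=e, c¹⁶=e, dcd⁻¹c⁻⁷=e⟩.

G' = [G, G] is generated by all commutators. The generator-pair commutators are: [c, d] = c¹⁰.
The subgroup they normally generate is {e, c², c⁴, c⁶, c⁸, c¹⁰, c¹², c¹⁴}, of order 8.
Check: |G/G'| = 32/8 = 4 is the order of the abelianisation.

Answer: 8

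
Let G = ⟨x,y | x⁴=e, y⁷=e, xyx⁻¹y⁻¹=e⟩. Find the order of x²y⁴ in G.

Compute successive powers until reaching e:
  (x²y⁴)¹ = x²y⁴, (x²y⁴)² = y, (x²y⁴)³ = x²y⁵, (x²y⁴)⁴ = y², (x²y⁴)⁵ = x²y⁶, (x²y⁴)⁶ = y³, (x²y⁴)⁷ = x², (x²y⁴)⁸ = y⁴, (x²y⁴)⁹ = x²y, (x²y⁴)¹⁰ = y⁵, (x²y⁴)¹¹ = x²y², (x²y⁴)¹² = y⁶, (x²y⁴)¹³ = x²y³, (x²y⁴)¹⁴ = e.
The smallest positive k with (x²y⁴)ᵏ = e is 14.

Answer: 14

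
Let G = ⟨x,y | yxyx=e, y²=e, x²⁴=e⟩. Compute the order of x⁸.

Compute successive powers until reaching e:
  (x⁸)¹ = x⁸, (x⁸)² = x¹⁶, (x⁸)³ = e.
The smallest positive k with (x⁸)ᵏ = e is 3.

Answer: 3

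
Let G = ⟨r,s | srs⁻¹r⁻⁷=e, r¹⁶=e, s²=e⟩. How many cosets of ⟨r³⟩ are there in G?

First find ord(r³) by computing successive powers:
  (r³)¹ = r³, (r³)² = r⁶, (r³)³ = r⁹, (r³)⁴ = r¹², (r³)⁵ = r¹⁵, (r³)⁶ = r², (r³)⁷ = r⁵, (r³)⁸ = r⁸, (r³)⁹ = r¹¹, (r³)¹⁰ = r¹⁴, (r³)¹¹ = r, (r³)¹² = r⁴, (r³)¹³ = r⁷, (r³)¹⁴ = r¹⁰, (r³)¹⁵ = r¹³, (r³)¹⁶ = e.
So |⟨r³⟩| = ord(r³) = 16. With |G| = 32, by Lagrange [G : ⟨r³⟩] = 32/16 = 2.

Answer: 2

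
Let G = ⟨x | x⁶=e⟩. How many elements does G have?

G is generated by a single element, so G is cyclic. The relator gives x⁶ = e and no smaller power is forced to be e, so the 6 powers {e, x, x², x³, x⁴, x⁵} are distinct. Hence |G| = 6.

Answer: 6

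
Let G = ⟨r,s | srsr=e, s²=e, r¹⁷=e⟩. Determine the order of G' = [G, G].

G' = [G, G] is generated by all commutators. The generator-pair commutators are: [r, s] = r².
The subgroup they normally generate is {e, r, r², r³, r⁴, r⁵, r⁶, r⁷, r⁸, r⁹, r¹⁰, r¹¹, r¹², r¹³, r¹⁴, r¹⁵, r¹⁶}, of order 17.
Check: |G/G'| = 34/17 = 2 is the order of the abelianisation.

Answer: 17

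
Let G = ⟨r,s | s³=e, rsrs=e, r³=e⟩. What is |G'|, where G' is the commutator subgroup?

G' = [G, G] is generated by all commutators. The generator-pair commutators are: [r, s] = rs²r.
The subgroup they normally generate is {e, rs, r²s², rs²r}, of order 4.
Check: |G/G'| = 12/4 = 3 is the order of the abelianisation.

Answer: 4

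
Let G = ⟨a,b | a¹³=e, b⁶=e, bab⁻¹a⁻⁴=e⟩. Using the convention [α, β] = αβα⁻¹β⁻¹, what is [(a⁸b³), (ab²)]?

[(a⁸b³), (ab²)] = (a⁸b³)·(ab²)·(a⁸b³)⁻¹·(ab²)⁻¹.
  (a⁸b³) · (ab²) = a⁷b⁵
  (a⁷b⁵) · (a⁸b³) = a⁹b²
  (a⁹b²) · (a⁴b⁴) = a⁸

Answer: a⁸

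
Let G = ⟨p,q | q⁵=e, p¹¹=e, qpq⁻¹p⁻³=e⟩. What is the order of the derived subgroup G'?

G' = [G, G] is generated by all commutators. The generator-pair commutators are: [p, q] = p⁹.
The subgroup they normally generate is {e, p, p², p³, p⁴, p⁵, p⁶, p⁷, p⁸, p⁹, p¹⁰}, of order 11.
Check: |G/G'| = 55/11 = 5 is the order of the abelianisation.

Answer: 11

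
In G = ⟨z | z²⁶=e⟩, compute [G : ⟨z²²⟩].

First find ord(z²²) by computing successive powers:
  (z²²)¹ = z²², (z²²)² = z¹⁸, (z²²)³ = z¹⁴, (z²²)⁴ = z¹⁰, (z²²)⁵ = z⁶, (z²²)⁶ = z², (z²²)⁷ = z²⁴, (z²²)⁸ = z²⁰, (z²²)⁹ = z¹⁶, (z²²)¹⁰ = z¹², (z²²)¹¹ = z⁸, (z²²)¹² = z⁴, (z²²)¹³ = e.
So |⟨z²²⟩| = ord(z²²) = 13. With |G| = 26, by Lagrange [G : ⟨z²²⟩] = 26/13 = 2.

Answer: 2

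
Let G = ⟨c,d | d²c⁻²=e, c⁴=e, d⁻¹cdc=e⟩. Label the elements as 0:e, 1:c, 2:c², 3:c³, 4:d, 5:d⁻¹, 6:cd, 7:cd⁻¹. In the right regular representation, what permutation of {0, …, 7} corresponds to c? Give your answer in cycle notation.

(0 1 2 3)(4 7 5 6)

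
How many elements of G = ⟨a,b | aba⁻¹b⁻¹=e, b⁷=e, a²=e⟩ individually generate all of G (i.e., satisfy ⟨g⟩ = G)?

G is cyclic of order 14. An element generates G iff its order is 14, and a cyclic group of order 14 has exactly φ(14) = 6 such elements.

Answer: 6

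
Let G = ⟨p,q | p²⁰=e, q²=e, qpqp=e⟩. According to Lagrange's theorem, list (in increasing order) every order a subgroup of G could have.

|G| = 40 = 2³ · 5. By Lagrange's theorem the order of any subgroup divides 40; the divisors of 40 are 1, 2, 4, 5, 8, 10, 20, 40.

Answer: 1, 2, 4, 5, 8, 10, 20, 40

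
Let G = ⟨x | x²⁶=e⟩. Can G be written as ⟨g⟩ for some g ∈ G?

|G| = 26. The element x has order 26 (its powers give 26 distinct elements), so ⟨x⟩ = G and G is cyclic.

Answer: Yes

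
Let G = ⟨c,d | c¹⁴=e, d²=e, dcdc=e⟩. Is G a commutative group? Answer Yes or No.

c·d = cd but d·c = c¹³d, so c·d ≠ d·c and G is not abelian.

Answer: No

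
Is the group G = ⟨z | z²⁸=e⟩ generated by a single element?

|G| = 28. The element z has order 28 (its powers give 28 distinct elements), so ⟨z⟩ = G and G is cyclic.

Answer: Yes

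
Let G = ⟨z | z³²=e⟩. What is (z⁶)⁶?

Compute successive powers of (z⁶), reducing at each step:
  (z⁶)²: (z⁶) · z⁶ = z¹²
  (z⁶)³: (z¹²) · z⁶ = z¹⁸
  (z⁶)⁴: (z¹⁸) · z⁶ = z²⁴
  (z⁶)⁵: (z²⁴) · z⁶ = z³⁰
  (z⁶)⁶: (z³⁰) · z⁶ = z⁴

Answer: z⁴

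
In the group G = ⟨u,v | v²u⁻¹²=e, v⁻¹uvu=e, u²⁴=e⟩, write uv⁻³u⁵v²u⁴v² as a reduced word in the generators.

Multiply left to right, reducing at each step:
  u · v⁻³ = uv
  (uv) · u⁵ = u⁸v⁻¹
  (u⁸v⁻¹) · v² = u⁸v
  (u⁸v) · u⁴ = u⁴v
  (u⁴v) · v² = u⁴v⁻¹

Answer: u⁴v⁻¹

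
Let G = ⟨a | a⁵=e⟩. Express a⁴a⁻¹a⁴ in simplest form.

Multiply left to right, reducing at each step:
  (a⁴) · a⁻¹ = a³
  (a³) · a⁴ = a²

Answer: a²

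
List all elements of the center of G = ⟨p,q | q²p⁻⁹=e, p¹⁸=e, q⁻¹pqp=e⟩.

An element z ∈ Z(G) iff z commutes with every generator.
For example p⁹ is central: (p⁹)·p = p¹⁰ = p·(p⁹); (p⁹)·q = q⁻¹ = q·(p⁹).
Whereas p ∉ Z(G) since p·q = pq ≠ p⁸q⁻¹ = q·p.
Checking each of the 36 elements this way gives Z(G) = {e, p⁹}, of order 2.

Answer: {e, p⁹}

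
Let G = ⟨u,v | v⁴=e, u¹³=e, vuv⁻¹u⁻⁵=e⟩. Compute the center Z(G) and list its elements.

An element z ∈ Z(G) iff z commutes with every generator.
For example e is central: e·u = u = u·e; e·v = v = v·e.
Whereas u ∉ Z(G) since u·v = uv ≠ u⁵v = v·u.
Checking each of the 52 elements this way gives Z(G) = {e}, of order 1.

Answer: {e}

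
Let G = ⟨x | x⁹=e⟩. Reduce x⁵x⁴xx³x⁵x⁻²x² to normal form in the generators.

Multiply left to right, reducing at each step:
  (x⁵) · x⁴ = e
  e · x = x
  x · x³ = x⁴
  (x⁴) · x⁵ = e
  e · x⁻² = x⁷
  (x⁷) · x² = e

Answer: e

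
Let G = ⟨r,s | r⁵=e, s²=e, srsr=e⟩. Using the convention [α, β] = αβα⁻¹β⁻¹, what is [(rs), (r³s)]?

[(rs), (r³s)] = (rs)·(r³s)·(rs)⁻¹·(r³s)⁻¹.
  (rs) · (r³s) = r³
  (r³) · (rs) = r⁴s
  (r⁴s) · (r³s) = r

Answer: r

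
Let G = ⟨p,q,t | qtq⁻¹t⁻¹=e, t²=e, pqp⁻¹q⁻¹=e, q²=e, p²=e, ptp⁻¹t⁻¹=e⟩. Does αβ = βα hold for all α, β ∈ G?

Each pair of generators commutes: p·q = pq = q·p; p·t = pt = t·p; q·t = qt = t·q. Since the generators pairwise commute, every element of G commutes with every other, so G is abelian.

Answer: Yes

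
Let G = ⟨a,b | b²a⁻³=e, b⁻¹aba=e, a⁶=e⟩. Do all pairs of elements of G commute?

a·b = ab but b·a = a²b⁻¹, so a·b ≠ b·a and G is not abelian.

Answer: No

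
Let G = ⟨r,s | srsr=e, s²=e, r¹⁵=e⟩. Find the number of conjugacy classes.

The conjugacy classes (representative and size) are:
  [e] (size 1), [r¹⁴] (size 2), [r²] (size 2), [r³] (size 2), [r⁴] (size 2), [r¹⁰] (size 2), [r⁹] (size 2), [r⁷] (size 2), [r¹³s] (size 15).
Class equation: 1 + 2 + 2 + 2 + 2 + 2 + 2 + 2 + 15 = 30 = |G|. So G has 9 conjugacy classes.

Answer: 9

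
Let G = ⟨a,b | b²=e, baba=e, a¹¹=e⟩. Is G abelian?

a·b = ab but b·a = a¹⁰b, so a·b ≠ b·a and G is not abelian.

Answer: No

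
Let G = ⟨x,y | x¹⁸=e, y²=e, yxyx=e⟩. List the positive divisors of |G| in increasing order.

|G| = 36 = 2² · 3². By Lagrange's theorem the order of any subgroup divides 36; the divisors of 36 are 1, 2, 3, 4, 6, 9, 12, 18, 36.

Answer: 1, 2, 3, 4, 6, 9, 12, 18, 36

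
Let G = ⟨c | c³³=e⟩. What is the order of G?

G is generated by a single element, so G is cyclic. The relator gives c³³ = e and no smaller power is forced to be e, so the 33 powers {c, e, c², c³, c⁴, c⁵, c⁶, c⁷, c⁸, c⁹, c²², c²³, c²¹, c²⁰, c²⁴, c²⁵, c²⁶, c²⁷, c²⁸, c²⁹, c³², c³¹, c³⁰, c¹², c¹³, c¹¹, c¹⁰, c¹⁴, c¹⁵, c¹⁶, c¹⁷, c¹⁸, c¹⁹} are distinct. Hence |G| = 33.

Answer: 33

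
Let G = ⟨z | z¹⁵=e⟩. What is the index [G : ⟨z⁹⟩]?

First find ord(z⁹) by computing successive powers:
  (z⁹)¹ = z⁹, (z⁹)² = z³, (z⁹)³ = z¹², (z⁹)⁴ = z⁶, (z⁹)⁵ = e.
So |⟨z⁹⟩| = ord(z⁹) = 5. With |G| = 15, by Lagrange [G : ⟨z⁹⟩] = 15/5 = 3.

Answer: 3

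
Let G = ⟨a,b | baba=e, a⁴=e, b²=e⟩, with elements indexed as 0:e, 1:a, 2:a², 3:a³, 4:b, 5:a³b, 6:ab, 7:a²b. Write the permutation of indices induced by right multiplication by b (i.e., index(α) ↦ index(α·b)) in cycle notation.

(0 4)(1 6)(2 7)(3 5)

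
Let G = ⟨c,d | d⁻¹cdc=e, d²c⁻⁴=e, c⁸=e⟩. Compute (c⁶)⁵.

Compute successive powers of (c⁶), reducing at each step:
  (c⁶)²: (c⁶) · c⁶ = c⁴
  (c⁶)³: (c⁴) · c⁶ = c²
  (c⁶)⁴: (c²) · c⁶ = e
  (c⁶)⁵: e · c⁶ = c⁶

Answer: c⁶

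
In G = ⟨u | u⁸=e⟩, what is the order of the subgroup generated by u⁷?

|⟨u⁷⟩| equals the order of u⁷. Compute successive powers until reaching e:
  (u⁷)¹ = u⁷, (u⁷)² = u⁶, (u⁷)³ = u⁵, (u⁷)⁴ = u⁴, (u⁷)⁵ = u³, (u⁷)⁶ = u², (u⁷)⁷ = u, (u⁷)⁸ = e.
The smallest positive k with (u⁷)ᵏ = e is 8, so |⟨u⁷⟩| = 8.

Answer: 8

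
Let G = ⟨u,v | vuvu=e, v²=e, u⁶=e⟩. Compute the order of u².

Compute successive powers until reaching e:
  (u²)¹ = u², (u²)² = u⁴, (u²)³ = e.
The smallest positive k with (u²)ᵏ = e is 3.

Answer: 3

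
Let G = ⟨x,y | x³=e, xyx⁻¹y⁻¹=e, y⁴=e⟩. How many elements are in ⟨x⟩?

|⟨x⟩| equals the order of x. Compute successive powers until reaching e:
  x¹ = x, x² = x², x³ = e.
The smallest positive k with xᵏ = e is 3, so |⟨x⟩| = 3.

Answer: 3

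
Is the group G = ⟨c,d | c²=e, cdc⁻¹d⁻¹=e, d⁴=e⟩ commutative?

Each pair of generators commutes: c·d = cd = d·c. Since the generators pairwise commute, every element of G commutes with every other, so G is abelian.

Answer: Yes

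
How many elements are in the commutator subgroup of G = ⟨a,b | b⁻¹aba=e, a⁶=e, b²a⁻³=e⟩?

G' = [G, G] is generated by all commutators. The generator-pair commutators are: [a, b] = a².
The subgroup they normally generate is {e, a², a⁴}, of order 3.
Check: |G/G'| = 12/3 = 4 is the order of the abelianisation.

Answer: 3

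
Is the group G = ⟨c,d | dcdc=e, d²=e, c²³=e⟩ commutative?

c·d = cd but d·c = c²²d, so c·d ≠ d·c and G is not abelian.

Answer: No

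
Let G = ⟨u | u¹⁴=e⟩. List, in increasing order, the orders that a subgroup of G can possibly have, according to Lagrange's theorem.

|G| = 14 = 2 · 7. By Lagrange's theorem the order of any subgroup divides 14; the divisors of 14 are 1, 2, 7, 14.

Answer: 1, 2, 7, 14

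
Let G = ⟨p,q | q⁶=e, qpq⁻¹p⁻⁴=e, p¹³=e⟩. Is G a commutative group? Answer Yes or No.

p·q = pq but q·p = p⁴q, so p·q ≠ q·p and G is not abelian.

Answer: No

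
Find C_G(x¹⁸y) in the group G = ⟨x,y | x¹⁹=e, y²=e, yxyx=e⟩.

⟨x¹⁸y⟩ ⊆ C_G(x¹⁸y) since powers of x¹⁸y commute with x¹⁸y; so |C_G(x¹⁸y)| ≥ |⟨x¹⁸y⟩| = 2.
By orbit–stabilizer, |C_G(x¹⁸y)| = |G| / |conj. class of x¹⁸y| = 38 / 19 = 2.
The 2 elements commuting with x¹⁸y are {e, x¹⁸y}.

Answer: {e, x¹⁸y}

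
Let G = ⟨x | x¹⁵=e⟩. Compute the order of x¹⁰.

Compute successive powers until reaching e:
  (x¹⁰)¹ = x¹⁰, (x¹⁰)² = x⁵, (x¹⁰)³ = e.
The smallest positive k with (x¹⁰)ᵏ = e is 3.

Answer: 3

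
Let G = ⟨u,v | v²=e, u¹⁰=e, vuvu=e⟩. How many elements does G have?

Enumerate words in the generators, reducing via the relations: the distinct elements are
  {e, u, v, uv, u², u³, u⁴, u⁵, u⁶, u⁷, u⁸, u⁹, u²v, u³v, u⁴v, u⁵v, u⁶v, u⁷v, u⁸v, u⁹v}.
No further products give new elements, so |G| = 20.

Answer: 20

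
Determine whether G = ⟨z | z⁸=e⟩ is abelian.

G has a single generator, so G is cyclic and hence abelian.

Answer: Yes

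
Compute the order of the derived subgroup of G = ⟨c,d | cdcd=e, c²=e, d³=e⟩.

G' = [G, G] is generated by all commutators. The generator-pair commutators are: [c, d] = d.
The subgroup they normally generate is {e, d, d²}, of order 3.
Check: |G/G'| = 6/3 = 2 is the order of the abelianisation.

Answer: 3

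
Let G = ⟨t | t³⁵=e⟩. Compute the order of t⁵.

Compute successive powers until reaching e:
  (t⁵)¹ = t⁵, (t⁵)² = t¹⁰, (t⁵)³ = t¹⁵, (t⁵)⁴ = t²⁰, (t⁵)⁵ = t²⁵, (t⁵)⁶ = t³⁰, (t⁵)⁷ = e.
The smallest positive k with (t⁵)ᵏ = e is 7.

Answer: 7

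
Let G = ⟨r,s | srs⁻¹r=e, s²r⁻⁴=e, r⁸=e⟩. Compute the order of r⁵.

Compute successive powers until reaching e:
  (r⁵)¹ = r⁵, (r⁵)² = r², (r⁵)³ = r⁷, (r⁵)⁴ = r⁴, (r⁵)⁵ = r, (r⁵)⁶ = r⁶, (r⁵)⁷ = r³, (r⁵)⁸ = e.
The smallest positive k with (r⁵)ᵏ = e is 8.

Answer: 8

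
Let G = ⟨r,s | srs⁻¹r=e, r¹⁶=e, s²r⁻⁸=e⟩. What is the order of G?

Enumerate words in the generators, reducing via the relations: the distinct elements are
  {e, r, s, rs, r², r³, r⁴, r⁵, r⁶, r⁷, r⁸, r⁹, r²s, r³s, r¹², r¹³, r¹¹, r¹⁰, r¹⁴, r¹⁵, r⁴s, r⁵s, r⁶s, r⁷s, s⁻¹, rs⁻¹, r²s⁻¹, r³s⁻¹, r⁴s⁻¹, r⁵s⁻¹, r⁶s⁻¹, r⁷s⁻¹}.
No further products give new elements, so |G| = 32.

Answer: 32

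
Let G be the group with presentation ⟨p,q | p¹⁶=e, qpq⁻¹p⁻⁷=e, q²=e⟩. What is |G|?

Enumerate words in the generators, reducing via the relations: the distinct elements are
  {e, p, q, pq, p², p³, p⁴, p⁵, p⁶, p⁷, p⁸, p⁹, p²q, p³q, p¹², p¹³, p¹¹, p¹⁰, p¹⁴, p¹⁵, p⁴q, p⁵q, p⁶q, p⁷q, p⁸q, p⁹q, p¹²q, p¹³q, p¹¹q, p¹⁰q, p¹⁴q, p¹⁵q}.
No further products give new elements, so |G| = 32.

Answer: 32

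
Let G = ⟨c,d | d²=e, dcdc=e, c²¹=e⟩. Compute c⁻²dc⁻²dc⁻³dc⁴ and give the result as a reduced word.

Multiply left to right, reducing at each step:
  (c¹⁹) · d = c¹⁹d
  (c¹⁹d) · c⁻² = d
  d · d = e
  e · c⁻³ = c¹⁸
  (c¹⁸) · d = c¹⁸d
  (c¹⁸d) · c⁴ = c¹⁴d

Answer: c¹⁴d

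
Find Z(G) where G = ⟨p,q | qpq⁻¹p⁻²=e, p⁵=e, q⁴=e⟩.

An element z ∈ Z(G) iff z commutes with every generator.
For example e is central: e·p = p = p·e; e·q = q = q·e.
Whereas p ∉ Z(G) since p·q = pq ≠ p²q = q·p.
Checking each of the 20 elements this way gives Z(G) = {e}, of order 1.

Answer: {e}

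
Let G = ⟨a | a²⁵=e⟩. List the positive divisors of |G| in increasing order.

|G| = 25 = 5². By Lagrange's theorem the order of any subgroup divides 25; the divisors of 25 are 1, 5, 25.

Answer: 1, 5, 25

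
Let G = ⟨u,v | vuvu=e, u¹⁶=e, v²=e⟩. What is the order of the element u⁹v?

Compute successive powers until reaching e:
  (u⁹v)¹ = u⁹v, (u⁹v)² = e.
The smallest positive k with (u⁹v)ᵏ = e is 2.

Answer: 2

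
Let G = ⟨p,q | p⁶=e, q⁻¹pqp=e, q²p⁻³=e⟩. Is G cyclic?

Every cyclic group is abelian. But p·q = pq while q·p = p²q⁻¹, so p·q ≠ q·p and G is not abelian. Hence G is not cyclic.

Answer: No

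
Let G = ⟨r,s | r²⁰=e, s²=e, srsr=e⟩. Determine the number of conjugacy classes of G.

The conjugacy classes (representative and size) are:
  [e] (size 1), [r] (size 2), [r¹⁸] (size 2), [r³] (size 2), [r⁴] (size 2), [r¹⁵] (size 2), [r¹⁴] (size 2), [r⁷] (size 2), [r¹²] (size 2), [r¹¹] (size 2), [r¹⁰] (size 1), [r¹⁸s] (size 10), [r⁵s] (size 10).
Class equation: 1 + 2 + 2 + 2 + 2 + 2 + 2 + 2 + 2 + 2 + 1 + 10 + 10 = 40 = |G|. So G has 13 conjugacy classes.

Answer: 13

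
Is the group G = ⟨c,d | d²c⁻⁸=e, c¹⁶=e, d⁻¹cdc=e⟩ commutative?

c·d = cd but d·c = c⁷d⁻¹, so c·d ≠ d·c and G is not abelian.

Answer: No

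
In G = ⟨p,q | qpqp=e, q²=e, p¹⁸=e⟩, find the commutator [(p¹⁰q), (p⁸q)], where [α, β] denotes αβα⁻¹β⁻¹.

[(p¹⁰q), (p⁸q)] = (p¹⁰q)·(p⁸q)·(p¹⁰q)⁻¹·(p⁸q)⁻¹.
  (p¹⁰q) · (p⁸q) = p²
  (p²) · (p¹⁰q) = p¹²q
  (p¹²q) · (p⁸q) = p⁴

Answer: p⁴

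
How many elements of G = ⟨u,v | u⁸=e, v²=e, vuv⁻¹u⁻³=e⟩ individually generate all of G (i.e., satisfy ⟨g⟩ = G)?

⟨g⟩ = G would require ord(g) = |G| = 16, but the maximum element order in G is 8 < 16. So G is not cyclic and no single element generates it: the count is 0.

Answer: 0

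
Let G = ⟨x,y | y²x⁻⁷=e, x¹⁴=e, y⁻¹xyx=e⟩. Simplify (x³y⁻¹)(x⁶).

Compute (x³y⁻¹) · (x⁶) by multiplying left to right and reducing via the relations at each step:
  (x³y⁻¹) · x⁶ = x⁴y

Answer: x⁴y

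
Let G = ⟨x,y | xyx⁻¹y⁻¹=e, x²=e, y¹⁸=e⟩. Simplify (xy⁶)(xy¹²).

Compute (xy⁶) · (xy¹²) by multiplying left to right and reducing via the relations at each step:
  (xy⁶) · x = y⁶
  (y⁶) · y¹² = e

Answer: e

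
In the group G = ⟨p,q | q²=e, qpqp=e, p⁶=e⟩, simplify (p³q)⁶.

Compute successive powers of (p³q), reducing at each step:
  (p³q)²: (p³q) · p³ = q;   q · q = e
  (p³q)³: e · p³ = p³;   (p³) · q = p³q
  (p³q)⁴: (p³q) · p³ = q;   q · q = e
  (p³q)⁵: e · p³ = p³;   (p³) · q = p³q
  (p³q)⁶: (p³q) · p³ = q;   q · q = e

Answer: e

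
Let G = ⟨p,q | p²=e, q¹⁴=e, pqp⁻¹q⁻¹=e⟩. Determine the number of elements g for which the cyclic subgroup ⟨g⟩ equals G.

⟨g⟩ = G would require ord(g) = |G| = 28, but the maximum element order in G is 14 < 28. So G is not cyclic and no single element generates it: the count is 0.

Answer: 0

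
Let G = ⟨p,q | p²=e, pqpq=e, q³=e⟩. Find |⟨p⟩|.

|⟨p⟩| equals the order of p. Compute successive powers until reaching e:
  p¹ = p, p² = e.
The smallest positive k with pᵏ = e is 2, so |⟨p⟩| = 2.

Answer: 2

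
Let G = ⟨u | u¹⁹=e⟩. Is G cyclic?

|G| = 19. The element u has order 19 (its powers give 19 distinct elements), so ⟨u⟩ = G and G is cyclic.

Answer: Yes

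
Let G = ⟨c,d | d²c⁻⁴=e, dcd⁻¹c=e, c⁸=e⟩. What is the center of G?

An element z ∈ Z(G) iff z commutes with every generator.
For example c⁴ is central: (c⁴)·c = c⁵ = c·(c⁴); (c⁴)·d = d⁻¹ = d·(c⁴).
Whereas c ∉ Z(G) since c·d = cd ≠ c³d⁻¹ = d·c.
Checking each of the 16 elements this way gives Z(G) = {e, c⁴}, of order 2.

Answer: {e, c⁴}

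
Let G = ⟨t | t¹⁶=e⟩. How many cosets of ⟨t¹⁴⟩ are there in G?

First find ord(t¹⁴) by computing successive powers:
  (t¹⁴)¹ = t¹⁴, (t¹⁴)² = t¹², (t¹⁴)³ = t¹⁰, (t¹⁴)⁴ = t⁸, (t¹⁴)⁵ = t⁶, (t¹⁴)⁶ = t⁴, (t¹⁴)⁷ = t², (t¹⁴)⁸ = e.
So |⟨t¹⁴⟩| = ord(t¹⁴) = 8. With |G| = 16, by Lagrange [G : ⟨t¹⁴⟩] = 16/8 = 2.

Answer: 2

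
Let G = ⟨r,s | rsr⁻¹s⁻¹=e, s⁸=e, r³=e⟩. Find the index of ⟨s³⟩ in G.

First find ord(s³) by computing successive powers:
  (s³)¹ = s³, (s³)² = s⁶, (s³)³ = s, (s³)⁴ = s⁴, (s³)⁵ = s⁷, (s³)⁶ = s², (s³)⁷ = s⁵, (s³)⁸ = e.
So |⟨s³⟩| = ord(s³) = 8. With |G| = 24, by Lagrange [G : ⟨s³⟩] = 24/8 = 3.

Answer: 3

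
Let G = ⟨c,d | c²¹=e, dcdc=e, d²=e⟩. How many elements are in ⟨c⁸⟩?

|⟨c⁸⟩| equals the order of c⁸. Compute successive powers until reaching e:
  (c⁸)¹ = c⁸, (c⁸)² = c¹⁶, (c⁸)³ = c³, (c⁸)⁴ = c¹¹, (c⁸)⁵ = c¹⁹, (c⁸)⁶ = c⁶, (c⁸)⁷ = c¹⁴, (c⁸)⁸ = c, (c⁸)⁹ = c⁹, (c⁸)¹⁰ = c¹⁷, (c⁸)¹¹ = c⁴, (c⁸)¹² = c¹², (c⁸)¹³ = c²⁰, (c⁸)¹⁴ = c⁷, (c⁸)¹⁵ = c¹⁵, (c⁸)¹⁶ = c², (c⁸)¹⁷ = c¹⁰, (c⁸)¹⁸ = c¹⁸, (c⁸)¹⁹ = c⁵, (c⁸)²⁰ = c¹³, (c⁸)²¹ = e.
The smallest positive k with (c⁸)ᵏ = e is 21, so |⟨c⁸⟩| = 21.

Answer: 21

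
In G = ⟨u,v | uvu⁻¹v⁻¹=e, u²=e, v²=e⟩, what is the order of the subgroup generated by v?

|⟨v⟩| equals the order of v. Compute successive powers until reaching e:
  v¹ = v, v² = e.
The smallest positive k with vᵏ = e is 2, so |⟨v⟩| = 2.

Answer: 2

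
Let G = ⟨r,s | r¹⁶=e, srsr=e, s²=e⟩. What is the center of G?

An element z ∈ Z(G) iff z commutes with every generator.
For example r⁸ is central: (r⁸)·r = r⁹ = r·(r⁸); (r⁸)·s = r⁸s = s·(r⁸).
Whereas r ∉ Z(G) since r·s = rs ≠ r¹⁵s = s·r.
Checking each of the 32 elements this way gives Z(G) = {e, r⁸}, of order 2.

Answer: {e, r⁸}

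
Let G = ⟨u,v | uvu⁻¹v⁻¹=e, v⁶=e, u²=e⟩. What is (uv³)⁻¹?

The order of (uv³) is 2 (smallest k with (uv³)ᵏ = e), so (uv³)⁻¹ = (uv³)¹ = uv³.
Check: (uv³) · (uv³) → (uv³) · u = v³;   (v³) · v³ = e, giving e as required.

Answer: uv³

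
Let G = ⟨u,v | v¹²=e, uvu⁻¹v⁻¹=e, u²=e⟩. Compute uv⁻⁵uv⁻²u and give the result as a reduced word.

Multiply left to right, reducing at each step:
  u · v⁻⁵ = uv⁷
  (uv⁷) · u = v⁷
  (v⁷) · v⁻² = v⁵
  (v⁵) · u = uv⁵

Answer: uv⁵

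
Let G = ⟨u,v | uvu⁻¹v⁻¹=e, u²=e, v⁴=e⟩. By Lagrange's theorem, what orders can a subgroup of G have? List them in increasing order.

|G| = 8 = 2³. By Lagrange's theorem the order of any subgroup divides 8; the divisors of 8 are 1, 2, 4, 8.

Answer: 1, 2, 4, 8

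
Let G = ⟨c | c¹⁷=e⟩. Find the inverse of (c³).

The order of (c³) is 17 (smallest k with (c³)ᵏ = e), so (c³)⁻¹ = (c³)¹⁶ = c¹⁴.
Check: (c³) · (c¹⁴) → (c³) · c¹⁴ = e, giving e as required.

Answer: c¹⁴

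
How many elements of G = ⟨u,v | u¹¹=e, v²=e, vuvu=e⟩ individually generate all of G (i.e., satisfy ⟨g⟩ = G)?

⟨g⟩ = G would require ord(g) = |G| = 22, but the maximum element order in G is 11 < 22. So G is not cyclic and no single element generates it: the count is 0.

Answer: 0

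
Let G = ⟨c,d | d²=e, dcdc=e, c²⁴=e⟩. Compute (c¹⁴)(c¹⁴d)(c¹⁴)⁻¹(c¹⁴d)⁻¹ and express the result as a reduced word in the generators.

[(c¹⁴), (c¹⁴d)] = (c¹⁴)·(c¹⁴d)·(c¹⁴)⁻¹·(c¹⁴d)⁻¹.
  (c¹⁴) · (c¹⁴d) = c⁴d
  (c⁴d) · (c¹⁰) = c¹⁸d
  (c¹⁸d) · (c¹⁴d) = c⁴

Answer: c⁴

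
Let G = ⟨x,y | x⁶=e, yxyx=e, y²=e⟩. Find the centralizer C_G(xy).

⟨xy⟩ ⊆ C_G(xy) since powers of xy commute with xy; so |C_G(xy)| ≥ |⟨xy⟩| = 2.
By orbit–stabilizer, |C_G(xy)| = |G| / |conj. class of xy| = 12 / 3 = 4.
The 4 elements commuting with xy are {e, x³, xy, x⁴y}.

Answer: {e, x³, xy, x⁴y}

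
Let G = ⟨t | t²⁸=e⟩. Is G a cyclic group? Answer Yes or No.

|G| = 28. The element t has order 28 (its powers give 28 distinct elements), so ⟨t⟩ = G and G is cyclic.

Answer: Yes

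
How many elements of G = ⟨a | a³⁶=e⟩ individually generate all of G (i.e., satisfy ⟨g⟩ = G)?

G is cyclic of order 36. An element generates G iff its order is 36, and a cyclic group of order 36 has exactly φ(36) = 12 such elements.

Answer: 12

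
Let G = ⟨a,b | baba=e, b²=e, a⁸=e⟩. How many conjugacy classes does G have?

The conjugacy classes (representative and size) are:
  [e] (size 1), [a] (size 2), [a⁶] (size 2), [a³] (size 2), [a⁴] (size 1), [b] (size 4), [a⁵b] (size 4).
Class equation: 1 + 2 + 2 + 2 + 1 + 4 + 4 = 16 = |G|. So G has 7 conjugacy classes.

Answer: 7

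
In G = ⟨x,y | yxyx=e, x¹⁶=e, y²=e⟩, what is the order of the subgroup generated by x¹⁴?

|⟨x¹⁴⟩| equals the order of x¹⁴. Compute successive powers until reaching e:
  (x¹⁴)¹ = x¹⁴, (x¹⁴)² = x¹², (x¹⁴)³ = x¹⁰, (x¹⁴)⁴ = x⁸, (x¹⁴)⁵ = x⁶, (x¹⁴)⁶ = x⁴, (x¹⁴)⁷ = x², (x¹⁴)⁸ = e.
The smallest positive k with (x¹⁴)ᵏ = e is 8, so |⟨x¹⁴⟩| = 8.

Answer: 8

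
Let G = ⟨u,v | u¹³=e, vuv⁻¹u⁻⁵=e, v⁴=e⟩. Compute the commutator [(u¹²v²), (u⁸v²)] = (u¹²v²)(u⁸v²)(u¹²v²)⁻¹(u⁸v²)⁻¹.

[(u¹²v²), (u⁸v²)] = (u¹²v²)·(u⁸v²)·(u¹²v²)⁻¹·(u⁸v²)⁻¹.
  (u¹²v²) · (u⁸v²) = u⁴
  (u⁴) · (u¹²v²) = u³v²
  (u³v²) · (u⁸v²) = u⁸

Answer: u⁸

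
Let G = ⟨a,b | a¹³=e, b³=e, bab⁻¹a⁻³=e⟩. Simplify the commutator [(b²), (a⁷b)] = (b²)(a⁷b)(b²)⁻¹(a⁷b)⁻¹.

[(b²), (a⁷b)] = (b²)·(a⁷b)·(b²)⁻¹·(a⁷b)⁻¹.
  (b²) · (a⁷b) = a¹¹
  (a¹¹) · b = a¹¹b
  (a¹¹b) · (a²b²) = a⁴

Answer: a⁴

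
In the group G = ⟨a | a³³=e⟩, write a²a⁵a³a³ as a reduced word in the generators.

Multiply left to right, reducing at each step:
  (a²) · a⁵ = a⁷
  (a⁷) · a³ = a¹⁰
  (a¹⁰) · a³ = a¹³

Answer: a¹³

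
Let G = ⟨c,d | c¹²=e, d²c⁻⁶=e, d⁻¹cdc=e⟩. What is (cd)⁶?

Compute successive powers of (cd), reducing at each step:
  (cd)²: (cd) · c = d;   d · d = c⁶
  (cd)³: (c⁶) · c = c⁷;   (c⁷) · d = cd⁻¹
  (cd)⁴: (cd⁻¹) · c = d⁻¹;   (d⁻¹) · d = e
  (cd)⁵: e · c = c;   c · d = cd
  (cd)⁶: (cd) · c = d;   d · d = c⁶

Answer: c⁶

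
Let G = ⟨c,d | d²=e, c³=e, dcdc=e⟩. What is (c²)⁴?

Compute successive powers of (c²), reducing at each step:
  (c²)²: (c²) · c² = c
  (c²)³: c · c² = e
  (c²)⁴: e · c² = c²

Answer: c²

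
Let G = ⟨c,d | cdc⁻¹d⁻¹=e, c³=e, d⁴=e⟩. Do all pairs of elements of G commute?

Each pair of generators commutes: c·d = cd = d·c. Since the generators pairwise commute, every element of G commutes with every other, so G is abelian.

Answer: Yes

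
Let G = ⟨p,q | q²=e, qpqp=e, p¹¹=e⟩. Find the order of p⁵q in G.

Compute successive powers until reaching e:
  (p⁵q)¹ = p⁵q, (p⁵q)² = e.
The smallest positive k with (p⁵q)ᵏ = e is 2.

Answer: 2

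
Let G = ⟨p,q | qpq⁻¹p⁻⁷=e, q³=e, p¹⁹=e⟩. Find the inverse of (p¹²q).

The order of (p¹²q) is 3 (smallest k with (p¹²q)ᵏ = e), so (p¹²q)⁻¹ = (p¹²q)² = pq².
Check: (p¹²q) · (pq²) → (p¹²q) · p = q;   q · q² = e, giving e as required.

Answer: pq²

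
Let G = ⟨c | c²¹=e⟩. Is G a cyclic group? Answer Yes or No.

|G| = 21. The element c has order 21 (its powers give 21 distinct elements), so ⟨c⟩ = G and G is cyclic.

Answer: Yes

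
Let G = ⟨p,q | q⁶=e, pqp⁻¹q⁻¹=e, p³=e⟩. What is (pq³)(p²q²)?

Compute (pq³) · (p²q²) by multiplying left to right and reducing via the relations at each step:
  (pq³) · p² = q³
  (q³) · q² = q⁵

Answer: q⁵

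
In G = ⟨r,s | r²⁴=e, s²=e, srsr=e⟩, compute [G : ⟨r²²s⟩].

First find ord(r²²s) by computing successive powers:
  (r²²s)¹ = r²²s, (r²²s)² = e.
So |⟨r²²s⟩| = ord(r²²s) = 2. With |G| = 48, by Lagrange [G : ⟨r²²s⟩] = 48/2 = 24.

Answer: 24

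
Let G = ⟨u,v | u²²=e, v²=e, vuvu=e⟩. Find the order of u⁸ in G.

Compute successive powers until reaching e:
  (u⁸)¹ = u⁸, (u⁸)² = u¹⁶, (u⁸)³ = u², (u⁸)⁴ = u¹⁰, (u⁸)⁵ = u¹⁸, (u⁸)⁶ = u⁴, (u⁸)⁷ = u¹², (u⁸)⁸ = u²⁰, (u⁸)⁹ = u⁶, (u⁸)¹⁰ = u¹⁴, (u⁸)¹¹ = e.
The smallest positive k with (u⁸)ᵏ = e is 11.

Answer: 11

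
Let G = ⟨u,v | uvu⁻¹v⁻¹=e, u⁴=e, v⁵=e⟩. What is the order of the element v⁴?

Compute successive powers until reaching e:
  (v⁴)¹ = v⁴, (v⁴)² = v³, (v⁴)³ = v², (v⁴)⁴ = v, (v⁴)⁵ = e.
The smallest positive k with (v⁴)ᵏ = e is 5.

Answer: 5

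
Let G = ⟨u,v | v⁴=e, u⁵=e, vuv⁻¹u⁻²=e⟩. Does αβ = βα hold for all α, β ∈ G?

u·v = uv but v·u = u²v, so u·v ≠ v·u and G is not abelian.

Answer: No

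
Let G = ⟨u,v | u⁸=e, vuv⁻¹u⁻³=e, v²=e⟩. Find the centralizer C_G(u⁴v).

⟨u⁴v⟩ ⊆ C_G(u⁴v) since powers of u⁴v commute with u⁴v; so |C_G(u⁴v)| ≥ |⟨u⁴v⟩| = 2.
By orbit–stabilizer, |C_G(u⁴v)| = |G| / |conj. class of u⁴v| = 16 / 4 = 4.
The 4 elements commuting with u⁴v are {e, u⁴, v, u⁴v}.

Answer: {e, u⁴, v, u⁴v}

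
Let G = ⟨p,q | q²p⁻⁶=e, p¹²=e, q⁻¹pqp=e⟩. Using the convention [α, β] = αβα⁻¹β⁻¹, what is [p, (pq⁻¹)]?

[p, (pq⁻¹)] = p·(pq⁻¹)·p⁻¹·(pq⁻¹)⁻¹.
  p · (pq⁻¹) = p²q⁻¹
  (p²q⁻¹) · (p¹¹) = p³q⁻¹
  (p³q⁻¹) · (pq) = p²

Answer: p²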